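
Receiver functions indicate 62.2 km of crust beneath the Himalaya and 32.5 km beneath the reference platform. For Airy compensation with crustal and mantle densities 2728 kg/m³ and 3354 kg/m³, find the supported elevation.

5.54 km

Excess crust Δ = 62.2 km − 32.5 km = 29.7 km, split between elevation h and root r with h + r = Δ.
Airy balance ρ_c h = (ρ_m − ρ_c) r gives r = h ρ_c/(ρ_m − ρ_c), so h (1 + ρ_c/(ρ_m − ρ_c)) = Δ, i.e. h = Δ (ρ_m − ρ_c)/ρ_m.
h = 29.7 km × 626/3354 = 5.54 km.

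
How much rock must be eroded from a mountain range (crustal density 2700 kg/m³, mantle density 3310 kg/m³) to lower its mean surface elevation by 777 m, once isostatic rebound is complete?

4220 m

Net drop Δ = e − u = e − e ρ_c/ρ_m = e (ρ_m − ρ_c)/ρ_m.
e = Δ ρ_m/(ρ_m − ρ_c) = 777 m × 3310/610 = 4220 m.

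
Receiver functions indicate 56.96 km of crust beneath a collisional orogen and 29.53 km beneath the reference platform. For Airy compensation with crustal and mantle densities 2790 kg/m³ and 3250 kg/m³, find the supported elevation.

3.88 km

Excess crust Δ = 56.96 km − 29.53 km = 27.43 km, split between elevation h and root r with h + r = Δ.
Airy balance ρ_c h = (ρ_m − ρ_c) r gives r = h ρ_c/(ρ_m − ρ_c), so h (1 + ρ_c/(ρ_m − ρ_c)) = Δ, i.e. h = Δ (ρ_m − ρ_c)/ρ_m.
h = 27.43 km × 460/3250 = 3.88 km.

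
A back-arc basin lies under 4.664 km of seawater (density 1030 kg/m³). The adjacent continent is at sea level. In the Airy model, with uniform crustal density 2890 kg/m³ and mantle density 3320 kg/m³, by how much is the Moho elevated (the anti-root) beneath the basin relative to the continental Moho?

20.2 km

Balancing pressure at the compensation depth: replacing crust with seawater at the top is compensated by replacing crust with mantle at the base: d (ρ_c − ρ_w) = a (ρ_m − ρ_c).
a = d (ρ_c − ρ_w)/(ρ_m − ρ_c) = 4.664 km × 1860/430 = 20.2 km.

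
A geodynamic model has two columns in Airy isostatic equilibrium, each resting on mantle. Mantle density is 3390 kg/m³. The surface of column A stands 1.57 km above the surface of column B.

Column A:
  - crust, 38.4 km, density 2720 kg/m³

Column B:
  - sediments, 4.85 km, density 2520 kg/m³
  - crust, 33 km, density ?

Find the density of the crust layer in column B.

Take the compensation level at the base of the deeper column (depth z_c below the surface of column A) and equate Σ ρ_i t_i down to z_c; mantle fills any gap and the z_c terms cancel.
Column A: 38.4×2720 + (z_c − 38.4)×3390
Column B: 1.57×0 + 4.85×2520 + 33×ρ + (z_c − 1.57 − 37.85)×3390
The z_c×3390 term appears on both sides and cancels. Collect the known terms of each column as K = Σ(ρt)_known − 3390 × (depth of known layers): K_A = 104448 − 3390×38.4 = −25728; K_B = 12222 − 3390×(1.57 + 37.85) = −121411.8.
Balance: K_A = K_B + 33×ρ, so ρ = (K_A − K_B)/33 = 95683.8/33 = 2900 kg/m³.

2900 kg/m³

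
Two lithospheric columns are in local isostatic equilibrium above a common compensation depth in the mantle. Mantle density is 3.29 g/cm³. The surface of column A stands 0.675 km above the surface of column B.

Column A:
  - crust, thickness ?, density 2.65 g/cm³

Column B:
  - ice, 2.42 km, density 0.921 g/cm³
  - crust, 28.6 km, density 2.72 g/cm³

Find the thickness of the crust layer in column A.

37.9 km

Take the compensation level at the base of the deeper column (depth z_c below the surface of column A) and equate Σ ρ_i t_i down to z_c; mantle fills any gap and the z_c terms cancel.
Column A: x×2.65 + (z_c − 0 − x)×3.29
Column B: 0.675×0 + 2.42×0.921 + 28.6×2.72 + (z_c − 0.675 − 31.02)×3.29
The z_c×3.29 term appears on both sides and cancels. Collect the known terms of each column as K = Σ(ρt)_known − 3.29 × (depth of known layers): K_A = 0 − 3.29×0 = 0; K_B = 80.02082 − 3.29×(0.675 + 31.02) = −24.25573.
Balance: K_A − x×(3.29 − 2.65) = K_B, so x = (K_A − K_B)/(3.29 − 2.65) = 24.2557/0.64 = 37.9 km.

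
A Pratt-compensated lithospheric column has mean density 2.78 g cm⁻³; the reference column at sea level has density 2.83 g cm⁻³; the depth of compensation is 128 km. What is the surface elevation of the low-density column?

2.3 km

ρ_ref D = ρ (D + h) → h = D (ρ_ref − ρ)/ρ.
h = 128 km × (2.83 − 2.78)/2.78 = 2.3 km.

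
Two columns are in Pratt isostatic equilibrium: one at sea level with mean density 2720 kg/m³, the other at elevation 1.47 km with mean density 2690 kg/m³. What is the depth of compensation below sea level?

ρ_ref D = ρ (D + h) → D (ρ_ref − ρ) = ρ h.
D = ρ h/(ρ_ref − ρ) = 2690 × 1.47 km/(2720 − 2690) = 132 km.

132 km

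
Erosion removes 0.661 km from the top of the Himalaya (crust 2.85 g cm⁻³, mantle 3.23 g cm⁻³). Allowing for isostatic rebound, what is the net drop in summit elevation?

0.0778 km

Rebound u = e ρ_c/ρ_m = 0.661 km × 2.85/3.23 = 0.5832 km.
Net surface drop = e − u = 0.661 km − 0.5832 km = e (ρ_m − ρ_c)/ρ_m = 0.0778 km.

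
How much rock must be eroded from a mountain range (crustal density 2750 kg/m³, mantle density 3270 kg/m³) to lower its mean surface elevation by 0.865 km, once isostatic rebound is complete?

5.44 km

Net drop Δ = e − u = e − e ρ_c/ρ_m = e (ρ_m − ρ_c)/ρ_m.
e = Δ ρ_m/(ρ_m − ρ_c) = 0.865 km × 3270/520 = 5.44 km.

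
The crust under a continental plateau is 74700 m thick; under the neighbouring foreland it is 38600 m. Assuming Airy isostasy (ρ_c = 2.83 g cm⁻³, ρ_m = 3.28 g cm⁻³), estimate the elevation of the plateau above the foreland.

4950 m

Excess crust Δ = 74700 m − 38600 m = 36100 m, split between elevation h and root r with h + r = Δ.
Airy balance ρ_c h = (ρ_m − ρ_c) r gives r = h ρ_c/(ρ_m − ρ_c), so h (1 + ρ_c/(ρ_m − ρ_c)) = Δ, i.e. h = Δ (ρ_m − ρ_c)/ρ_m.
h = 36100 m × 0.45/3.28 = 4950 m.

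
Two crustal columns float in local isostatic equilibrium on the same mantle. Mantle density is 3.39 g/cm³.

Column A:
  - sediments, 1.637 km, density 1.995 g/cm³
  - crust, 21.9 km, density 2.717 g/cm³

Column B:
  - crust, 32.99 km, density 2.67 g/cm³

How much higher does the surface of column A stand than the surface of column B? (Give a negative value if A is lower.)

−1.99 km

For any compensation level in the mantle, the mantle terms cancel and isostasy reduces to e = (Σt_A − Σt_B) − (Σ(ρt)_A − Σ(ρt)_B) / ρ_m.
Σt_A = 23.537 km; Σt_B = 32.99 km; Σ(ρt)_A = 62.768115; Σ(ρt)_B = 88.0833 (in km·g/cm³).
e = (23.537 − 32.99) − (62.768115 − 88.0833) / 3.39 = −1.99 km.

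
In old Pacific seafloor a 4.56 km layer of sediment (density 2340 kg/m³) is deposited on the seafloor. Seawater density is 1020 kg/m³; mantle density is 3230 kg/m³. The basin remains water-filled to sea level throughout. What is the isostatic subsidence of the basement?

2.72 km

Submarine loading: the sediment displaces seawater, and the subsidence is in turn flooded, so s (ρ_m − ρ_w) = t (ρ_sed − ρ_w).
s = 4.56 km × (2340 − 1020) / (3230 − 1020) = 2.72 km.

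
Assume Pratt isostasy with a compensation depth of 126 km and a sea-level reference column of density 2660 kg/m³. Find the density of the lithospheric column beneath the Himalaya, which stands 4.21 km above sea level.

Pratt balance: ρ_ref D = ρ (D + h).
ρ = ρ_ref D/(D + h) = 2660 × 126 km/(126 km + 4.21 km) = 2570 kg/m³.

2570 kg/m³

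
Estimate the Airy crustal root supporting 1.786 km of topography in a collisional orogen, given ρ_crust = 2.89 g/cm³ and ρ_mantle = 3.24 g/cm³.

Equating mass per unit area of the two columns: the weight of the topography is balanced by the buoyancy of the root, ρ_c h = (ρ_m − ρ_c) r.
r = h · ρ_c / (ρ_m − ρ_c) = 1.786 km × 2.89 / (3.24 − 2.89) = 14.7 km.

14.7 km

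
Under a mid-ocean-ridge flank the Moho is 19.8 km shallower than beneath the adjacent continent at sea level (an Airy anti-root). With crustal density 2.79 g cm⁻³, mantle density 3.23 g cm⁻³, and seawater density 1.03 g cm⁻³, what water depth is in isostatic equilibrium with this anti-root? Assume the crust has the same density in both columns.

4.95 km

Replacing a thickness d of crust by seawater at the top must be balanced by replacing crust with mantle at the base: d (ρ_c − ρ_w) = a (ρ_m − ρ_c).
d = a (ρ_m − ρ_c)/(ρ_c − ρ_w) = 19.8 km × 0.44/1.76 = 4.95 km.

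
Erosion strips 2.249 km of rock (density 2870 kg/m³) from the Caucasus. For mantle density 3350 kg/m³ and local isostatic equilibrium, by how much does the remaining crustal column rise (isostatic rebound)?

Unloading: uplift u = e ρ_c/ρ_m = 2.249 km × 2870/3350 = 1.93 km.

1.93 km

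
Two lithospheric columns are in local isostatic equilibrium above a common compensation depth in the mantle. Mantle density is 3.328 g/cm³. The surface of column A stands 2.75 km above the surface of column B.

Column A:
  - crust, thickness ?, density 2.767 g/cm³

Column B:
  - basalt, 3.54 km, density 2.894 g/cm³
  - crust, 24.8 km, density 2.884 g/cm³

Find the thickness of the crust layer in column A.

38.7 km

Take the compensation level at the base of the deeper column (depth z_c below the surface of column A) and equate Σ ρ_i t_i down to z_c; mantle fills any gap and the z_c terms cancel.
Column A: x×2.767 + (z_c − 0 − x)×3.328
Column B: 2.75×0 + 3.54×2.894 + 24.8×2.884 + (z_c − 2.75 − 28.34)×3.328
The z_c×3.328 term appears on both sides and cancels. Collect the known terms of each column as K = Σ(ρt)_known − 3.328 × (depth of known layers): K_A = 0 − 3.328×0 = 0; K_B = 81.76796 − 3.328×(2.75 + 28.34) = −21.69956.
Balance: K_A − x×(3.328 − 2.767) = K_B, so x = (K_A − K_B)/(3.328 − 2.767) = 21.6996/0.561 = 38.7 km.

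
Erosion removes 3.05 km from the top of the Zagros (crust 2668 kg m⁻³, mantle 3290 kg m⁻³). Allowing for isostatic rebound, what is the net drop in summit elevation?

0.577 km

Rebound u = e ρ_c/ρ_m = 3.05 km × 2668/3290 = 2.473 km.
Net surface drop = e − u = 3.05 km − 2.473 km = e (ρ_m − ρ_c)/ρ_m = 0.577 km.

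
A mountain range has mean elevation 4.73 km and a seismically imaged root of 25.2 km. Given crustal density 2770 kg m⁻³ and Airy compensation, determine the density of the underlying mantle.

Airy balance: ρ_c h = (ρ_m − ρ_c) r → ρ_m = ρ_c (1 + h/r).
ρ_m = 2770 × (1 + 4.73 km/25.2 km) = 3290 kg m⁻³.

3290 kg m⁻³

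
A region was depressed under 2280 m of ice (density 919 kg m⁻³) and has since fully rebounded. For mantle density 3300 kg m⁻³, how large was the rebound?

Removing the load lets mantle flow back in; uplift u satisfies ρ_ice t = ρ_m u.
u = t ρ_ice/ρ_m = 2280 m × 919/3300 = 635 m.

635 m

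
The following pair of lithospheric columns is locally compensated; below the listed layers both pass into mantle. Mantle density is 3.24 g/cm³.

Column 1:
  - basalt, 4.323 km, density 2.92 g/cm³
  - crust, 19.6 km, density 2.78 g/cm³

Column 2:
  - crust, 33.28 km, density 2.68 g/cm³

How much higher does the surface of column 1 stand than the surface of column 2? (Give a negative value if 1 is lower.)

−2.54 km

For any compensation level in the mantle, the mantle terms cancel and isostasy reduces to e = (Σt_1 − Σt_2) − (Σ(ρt)_1 − Σ(ρt)_2) / ρ_m.
Σt_1 = 23.923 km; Σt_2 = 33.28 km; Σ(ρt)_1 = 67.11116; Σ(ρt)_2 = 89.1904 (in km·g/cm³).
e = (23.923 − 33.28) − (67.11116 − 89.1904) / 3.24 = −2.54 km.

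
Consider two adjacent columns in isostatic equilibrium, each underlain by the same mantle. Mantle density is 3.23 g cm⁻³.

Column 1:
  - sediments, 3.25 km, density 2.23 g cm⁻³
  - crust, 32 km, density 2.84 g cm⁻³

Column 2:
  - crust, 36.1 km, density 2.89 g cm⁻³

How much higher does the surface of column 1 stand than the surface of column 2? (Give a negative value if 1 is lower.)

1.07 km

For any compensation level in the mantle, the mantle terms cancel and isostasy reduces to e = (Σt_1 − Σt_2) − (Σ(ρt)_1 − Σ(ρt)_2) / ρ_m.
Σt_1 = 35.25 km; Σt_2 = 36.1 km; Σ(ρt)_1 = 98.1275; Σ(ρt)_2 = 104.329 (in km·g cm⁻³).
e = (35.25 − 36.1) − (98.1275 − 104.329) / 3.23 = 1.07 km.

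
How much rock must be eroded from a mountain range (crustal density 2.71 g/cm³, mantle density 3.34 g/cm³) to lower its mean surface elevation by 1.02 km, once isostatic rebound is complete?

Net drop Δ = e − u = e − e ρ_c/ρ_m = e (ρ_m − ρ_c)/ρ_m.
e = Δ ρ_m/(ρ_m − ρ_c) = 1.02 km × 3.34/0.63 = 5.41 km.

5.41 km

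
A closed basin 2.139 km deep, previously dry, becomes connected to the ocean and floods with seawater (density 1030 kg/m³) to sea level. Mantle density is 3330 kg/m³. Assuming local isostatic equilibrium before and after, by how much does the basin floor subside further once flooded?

0.958 km

After flooding the water column is d + s deep. Its weight must equal the weight of mantle displaced by the extra subsidence s: (d + s) ρ_w = s ρ_m.
s = d ρ_w / (ρ_m − ρ_w) = 2.139 km × 1030/(3330 − 1030) = 0.958 km.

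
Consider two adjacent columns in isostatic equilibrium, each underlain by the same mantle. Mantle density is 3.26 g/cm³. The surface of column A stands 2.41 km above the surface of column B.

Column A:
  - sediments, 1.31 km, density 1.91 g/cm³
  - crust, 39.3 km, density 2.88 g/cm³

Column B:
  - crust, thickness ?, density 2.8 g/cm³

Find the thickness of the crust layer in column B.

Take the compensation level at the base of the deeper column (depth z_c below the surface of column A) and equate Σ ρ_i t_i down to z_c; mantle fills any gap and the z_c terms cancel.
Column A: 1.31×1.91 + 39.3×2.88 + (z_c − 40.61)×3.26
Column B: 2.41×0 + x×2.8 + (z_c − 2.41 − 0 − x)×3.26
The z_c×3.26 term appears on both sides and cancels. Collect the known terms of each column as K = Σ(ρt)_known − 3.26 × (depth of known layers): K_A = 115.6861 − 3.26×40.61 = −16.7025; K_B = 0 − 3.26×(2.41 + 0) = −7.8566.
Balance: K_A = K_B − x×(3.26 − 2.8), so x = (K_B − K_A)/(3.26 − 2.8) = 8.8459/0.46 = 19.2 km.

19.2 km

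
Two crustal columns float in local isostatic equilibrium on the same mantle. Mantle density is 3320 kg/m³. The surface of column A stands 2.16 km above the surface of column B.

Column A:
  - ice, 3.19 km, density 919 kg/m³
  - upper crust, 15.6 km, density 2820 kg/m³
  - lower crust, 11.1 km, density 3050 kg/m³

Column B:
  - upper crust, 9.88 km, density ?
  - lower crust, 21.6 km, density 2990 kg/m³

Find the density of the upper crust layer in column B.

2900 kg/m³

Take the compensation level at the base of the deeper column (depth z_c below the surface of column A) and equate Σ ρ_i t_i down to z_c; mantle fills any gap and the z_c terms cancel.
Column A: 3.19×919 + 15.6×2820 + 11.1×3050 + (z_c − 29.89)×3320
Column B: 2.16×0 + 9.88×ρ + 21.6×2990 + (z_c − 2.16 − 31.48)×3320
The z_c×3320 term appears on both sides and cancels. Collect the known terms of each column as K = Σ(ρt)_known − 3320 × (depth of known layers): K_A = 80778.61 − 3320×29.89 = −18456.19; K_B = 64584 − 3320×(2.16 + 31.48) = −47100.8.
Balance: K_A = K_B + 9.88×ρ, so ρ = (K_A − K_B)/9.88 = 28644.6/9.88 = 2900 kg/m³.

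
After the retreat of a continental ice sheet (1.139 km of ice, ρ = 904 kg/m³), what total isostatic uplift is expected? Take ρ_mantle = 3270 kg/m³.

Removing the load lets mantle flow back in; uplift u satisfies ρ_ice t = ρ_m u.
u = t ρ_ice/ρ_m = 1.139 km × 904/3270 = 0.315 km.

0.315 km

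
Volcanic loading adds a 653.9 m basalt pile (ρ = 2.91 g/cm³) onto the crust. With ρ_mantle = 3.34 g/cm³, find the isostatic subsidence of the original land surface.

Subaerial loading: s = t ρ_load / ρ_m.
s = 653.9 m × 2.91/3.34 = 570 m.

570 m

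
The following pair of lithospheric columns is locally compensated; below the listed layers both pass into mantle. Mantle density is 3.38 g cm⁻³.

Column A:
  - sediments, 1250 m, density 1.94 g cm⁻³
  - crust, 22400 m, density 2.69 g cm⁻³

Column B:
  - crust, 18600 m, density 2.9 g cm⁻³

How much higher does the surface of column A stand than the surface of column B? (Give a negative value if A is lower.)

2460 m

For any compensation level in the mantle, the mantle terms cancel and isostasy reduces to e = (Σt_A − Σt_B) − (Σ(ρt)_A − Σ(ρt)_B) / ρ_m.
Σt_A = 23650 m; Σt_B = 18600 m; Σ(ρt)_A = 62681; Σ(ρt)_B = 53940 (in m·g cm⁻³).
e = (23650 − 18600) − (62681 − 53940) / 3.38 = 2460 m.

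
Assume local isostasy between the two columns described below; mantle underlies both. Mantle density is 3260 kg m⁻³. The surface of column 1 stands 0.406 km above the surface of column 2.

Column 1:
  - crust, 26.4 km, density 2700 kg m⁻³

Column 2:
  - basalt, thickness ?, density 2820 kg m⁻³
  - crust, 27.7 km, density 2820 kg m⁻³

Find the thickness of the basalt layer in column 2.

Take the compensation level at the base of the deeper column (depth z_c below the surface of column 1) and equate Σ ρ_i t_i down to z_c; mantle fills any gap and the z_c terms cancel.
Column 1: 26.4×2700 + (z_c − 26.4)×3260
Column 2: 0.406×0 + x×2820 + 27.7×2820 + (z_c − 0.406 − 27.7 − x)×3260
The z_c×3260 term appears on both sides and cancels. Collect the known terms of each column as K = Σ(ρt)_known − 3260 × (depth of known layers): K_1 = 71280 − 3260×26.4 = −14784; K_2 = 78114 − 3260×(0.406 + 27.7) = −13511.56.
Balance: K_1 = K_2 − x×(3260 − 2820), so x = (K_2 − K_1)/(3260 − 2820) = 1272.44/440 = 2.89 km.

2.89 km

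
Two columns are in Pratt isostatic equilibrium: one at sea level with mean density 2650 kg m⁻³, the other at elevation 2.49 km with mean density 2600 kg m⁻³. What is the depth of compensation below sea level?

ρ_ref D = ρ (D + h) → D (ρ_ref − ρ) = ρ h.
D = ρ h/(ρ_ref − ρ) = 2600 × 2.49 km/(2650 − 2600) = 129 km.

129 km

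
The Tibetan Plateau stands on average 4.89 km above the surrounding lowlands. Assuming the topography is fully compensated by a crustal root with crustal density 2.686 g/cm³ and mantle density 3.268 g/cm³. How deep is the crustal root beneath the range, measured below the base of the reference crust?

In Airy isostatic equilibrium: the weight of the topography is balanced by the buoyancy of the root, ρ_c h = (ρ_m − ρ_c) r.
r = h · ρ_c / (ρ_m − ρ_c) = 4.89 km × 2.686 / (3.268 − 2.686) = 22.6 km.

22.6 km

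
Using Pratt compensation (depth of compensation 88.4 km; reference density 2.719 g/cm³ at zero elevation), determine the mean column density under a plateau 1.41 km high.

2.68 g/cm³

Pratt balance: ρ_ref D = ρ (D + h).
ρ = ρ_ref D/(D + h) = 2.719 × 88.4 km/(88.4 km + 1.41 km) = 2.68 g/cm³.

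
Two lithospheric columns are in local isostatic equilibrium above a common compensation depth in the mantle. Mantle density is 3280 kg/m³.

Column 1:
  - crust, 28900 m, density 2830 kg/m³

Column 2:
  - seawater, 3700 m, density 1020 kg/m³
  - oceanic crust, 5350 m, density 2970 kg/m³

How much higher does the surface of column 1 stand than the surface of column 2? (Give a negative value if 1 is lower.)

For any compensation level in the mantle, the mantle terms cancel and isostasy reduces to e = (Σt_1 − Σt_2) − (Σ(ρt)_1 − Σ(ρt)_2) / ρ_m.
Σt_1 = 28900 m; Σt_2 = 9050 m; Σ(ρt)_1 = 81787000; Σ(ρt)_2 = 19663500 (in m·kg/m³).
e = (28900 − 9050) − (81787000 − 19663500) / 3280 = 910 m.

910 m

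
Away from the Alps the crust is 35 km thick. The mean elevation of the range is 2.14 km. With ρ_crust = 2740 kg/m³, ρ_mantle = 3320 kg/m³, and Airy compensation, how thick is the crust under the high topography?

47.2 km

Root depth r = h ρ_c / (ρ_m − ρ_c) = 2.14 km × 2740 / 580 = 10.11 km.
Total thickness = T + h + r = 35 km + 2.14 km + 10.11 km = 47.2 km.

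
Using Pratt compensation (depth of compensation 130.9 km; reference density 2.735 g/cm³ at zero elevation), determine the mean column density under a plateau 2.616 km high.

2.68 g/cm³

Pratt balance: ρ_ref D = ρ (D + h).
ρ = ρ_ref D/(D + h) = 2.735 × 130.9 km/(130.9 km + 2.616 km) = 2.68 g/cm³.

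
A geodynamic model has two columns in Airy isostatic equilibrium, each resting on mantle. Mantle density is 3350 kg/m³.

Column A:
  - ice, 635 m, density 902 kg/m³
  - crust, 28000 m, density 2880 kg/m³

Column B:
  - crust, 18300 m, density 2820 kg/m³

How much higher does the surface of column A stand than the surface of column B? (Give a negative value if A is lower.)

For any compensation level in the mantle, the mantle terms cancel and isostasy reduces to e = (Σt_A − Σt_B) − (Σ(ρt)_A − Σ(ρt)_B) / ρ_m.
Σt_A = 28635 m; Σt_B = 18300 m; Σ(ρt)_A = 81212770; Σ(ρt)_B = 51606000 (in m·kg/m³).
e = (28635 − 18300) − (81212770 − 51606000) / 3350 = 1500 m.

1500 m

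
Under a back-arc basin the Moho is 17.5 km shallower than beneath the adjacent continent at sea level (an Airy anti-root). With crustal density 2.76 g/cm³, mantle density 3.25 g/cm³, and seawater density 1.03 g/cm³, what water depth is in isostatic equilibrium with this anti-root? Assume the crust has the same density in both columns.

4.96 km

Replacing a thickness d of crust by seawater at the top must be balanced by replacing crust with mantle at the base: d (ρ_c − ρ_w) = a (ρ_m − ρ_c).
d = a (ρ_m − ρ_c)/(ρ_c − ρ_w) = 17.5 km × 0.49/1.73 = 4.96 km.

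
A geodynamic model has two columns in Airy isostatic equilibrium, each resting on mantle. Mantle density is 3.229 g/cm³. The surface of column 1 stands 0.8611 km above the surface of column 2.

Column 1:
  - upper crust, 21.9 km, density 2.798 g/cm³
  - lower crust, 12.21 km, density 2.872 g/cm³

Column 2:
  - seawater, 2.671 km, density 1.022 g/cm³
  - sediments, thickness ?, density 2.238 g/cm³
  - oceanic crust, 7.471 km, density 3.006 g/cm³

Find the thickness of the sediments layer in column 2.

Take the compensation level at the base of the deeper column (depth z_c below the surface of column 1) and equate Σ ρ_i t_i down to z_c; mantle fills any gap and the z_c terms cancel.
Column 1: 21.9×2.798 + 12.21×2.872 + (z_c − 34.11)×3.229
Column 2: 0.8611×0 + 2.671×1.022 + x×2.238 + 7.471×3.006 + (z_c − 0.8611 − 10.142 − x)×3.229
The z_c×3.229 term appears on both sides and cancels. Collect the known terms of each column as K = Σ(ρt)_known − 3.229 × (depth of known layers): K_1 = 96.34332 − 3.229×34.11 = −13.79787; K_2 = 25.187588 − 3.229×(0.8611 + 10.142) = −10.3414219.
Balance: K_1 = K_2 − x×(3.229 − 2.238), so x = (K_2 − K_1)/(3.229 − 2.238) = 3.45645/0.991 = 3.49 km.

3.49 km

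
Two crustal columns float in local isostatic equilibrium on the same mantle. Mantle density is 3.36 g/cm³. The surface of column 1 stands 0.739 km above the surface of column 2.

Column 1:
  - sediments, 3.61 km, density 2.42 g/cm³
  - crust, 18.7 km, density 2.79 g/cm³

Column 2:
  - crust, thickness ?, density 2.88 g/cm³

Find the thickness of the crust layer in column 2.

24.1 km

Take the compensation level at the base of the deeper column (depth z_c below the surface of column 1) and equate Σ ρ_i t_i down to z_c; mantle fills any gap and the z_c terms cancel.
Column 1: 3.61×2.42 + 18.7×2.79 + (z_c − 22.31)×3.36
Column 2: 0.739×0 + x×2.88 + (z_c − 0.739 − 0 − x)×3.36
The z_c×3.36 term appears on both sides and cancels. Collect the known terms of each column as K = Σ(ρt)_known − 3.36 × (depth of known layers): K_1 = 60.9092 − 3.36×22.31 = −14.0524; K_2 = 0 − 3.36×(0.739 + 0) = −2.48304.
Balance: K_1 = K_2 − x×(3.36 − 2.88), so x = (K_2 − K_1)/(3.36 − 2.88) = 11.5694/0.48 = 24.1 km.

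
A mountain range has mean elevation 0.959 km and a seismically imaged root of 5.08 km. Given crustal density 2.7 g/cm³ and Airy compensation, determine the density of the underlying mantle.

Airy balance: ρ_c h = (ρ_m − ρ_c) r → ρ_m = ρ_c (1 + h/r).
ρ_m = 2.7 × (1 + 0.959 km/5.08 km) = 3.21 g/cm³.

3.21 g/cm³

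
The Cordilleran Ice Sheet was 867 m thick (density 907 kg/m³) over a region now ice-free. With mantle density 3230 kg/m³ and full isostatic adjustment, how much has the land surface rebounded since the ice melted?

Removing the load lets mantle flow back in; uplift u satisfies ρ_ice t = ρ_m u.
u = t ρ_ice/ρ_m = 867 m × 907/3230 = 243 m.

243 m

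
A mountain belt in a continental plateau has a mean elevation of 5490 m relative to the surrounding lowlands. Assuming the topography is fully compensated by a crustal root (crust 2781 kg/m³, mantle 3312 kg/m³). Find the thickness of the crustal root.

28800 m

For local isostatic compensation: the weight of the topography is balanced by the buoyancy of the root, ρ_c h = (ρ_m − ρ_c) r.
r = h · ρ_c / (ρ_m − ρ_c) = 5490 m × 2781 / (3312 − 2781) = 28800 m.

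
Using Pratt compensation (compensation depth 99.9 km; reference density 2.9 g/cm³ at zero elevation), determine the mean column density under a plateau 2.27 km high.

Pratt balance: ρ_ref D = ρ (D + h).
ρ = ρ_ref D/(D + h) = 2.9 × 99.9 km/(99.9 km + 2.27 km) = 2.84 g/cm³.

2.84 g/cm³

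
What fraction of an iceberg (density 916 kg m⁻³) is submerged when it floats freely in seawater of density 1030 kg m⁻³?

Submerged fraction = ρ_obj/ρ_fluid = 916/1030 = 88.9%.

88.9%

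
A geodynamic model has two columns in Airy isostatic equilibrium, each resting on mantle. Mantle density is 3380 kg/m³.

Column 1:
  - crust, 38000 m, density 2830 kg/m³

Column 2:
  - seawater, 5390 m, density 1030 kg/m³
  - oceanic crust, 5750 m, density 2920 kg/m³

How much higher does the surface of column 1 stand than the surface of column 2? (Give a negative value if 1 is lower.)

1650 m

For any compensation level in the mantle, the mantle terms cancel and isostasy reduces to e = (Σt_1 − Σt_2) − (Σ(ρt)_1 − Σ(ρt)_2) / ρ_m.
Σt_1 = 38000 m; Σt_2 = 11140 m; Σ(ρt)_1 = 107540000; Σ(ρt)_2 = 22341700 (in m·kg/m³).
e = (38000 − 11140) − (107540000 − 22341700) / 3380 = 1650 m.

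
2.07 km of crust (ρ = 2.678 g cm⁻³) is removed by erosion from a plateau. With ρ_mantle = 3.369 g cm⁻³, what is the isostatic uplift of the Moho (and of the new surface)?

1.65 km

Unloading: uplift u = e ρ_c/ρ_m = 2.07 km × 2.678/3.369 = 1.65 km.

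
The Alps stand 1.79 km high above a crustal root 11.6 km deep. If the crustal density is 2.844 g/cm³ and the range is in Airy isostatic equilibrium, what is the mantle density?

Airy balance: ρ_c h = (ρ_m − ρ_c) r → ρ_m = ρ_c (1 + h/r).
ρ_m = 2.844 × (1 + 1.79 km/11.6 km) = 3.28 g/cm³.

3.28 g/cm³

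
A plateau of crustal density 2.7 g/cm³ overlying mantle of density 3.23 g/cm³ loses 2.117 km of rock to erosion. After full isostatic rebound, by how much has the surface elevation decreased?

Rebound u = e ρ_c/ρ_m = 2.117 km × 2.7/3.23 = 1.77 km.
Net surface drop = e − u = 2.117 km − 1.77 km = e (ρ_m − ρ_c)/ρ_m = 0.347 km.

0.347 km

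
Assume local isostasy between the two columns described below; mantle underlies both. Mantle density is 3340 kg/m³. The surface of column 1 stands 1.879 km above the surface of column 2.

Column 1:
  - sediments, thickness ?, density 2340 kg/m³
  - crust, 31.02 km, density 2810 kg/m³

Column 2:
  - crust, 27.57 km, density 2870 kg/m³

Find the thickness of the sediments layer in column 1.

Take the compensation level at the base of the deeper column (depth z_c below the surface of column 1) and equate Σ ρ_i t_i down to z_c; mantle fills any gap and the z_c terms cancel.
Column 1: x×2340 + 31.02×2810 + (z_c − 31.02 − x)×3340
Column 2: 1.879×0 + 27.57×2870 + (z_c − 1.879 − 27.57)×3340
The z_c×3340 term appears on both sides and cancels. Collect the known terms of each column as K = Σ(ρt)_known − 3340 × (depth of known layers): K_1 = 87166.2 − 3340×31.02 = −16440.6; K_2 = 79125.9 − 3340×(1.879 + 27.57) = −19233.76.
Balance: K_1 − x×(3340 − 2340) = K_2, so x = (K_1 − K_2)/(3340 − 2340) = 2793.16/1000 = 2.79 km.

2.79 km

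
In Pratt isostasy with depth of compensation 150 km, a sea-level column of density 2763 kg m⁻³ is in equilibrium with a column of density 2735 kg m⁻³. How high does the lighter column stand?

1.54 km

ρ_ref D = ρ (D + h) → h = D (ρ_ref − ρ)/ρ.
h = 150 km × (2763 − 2735)/2735 = 1.54 km.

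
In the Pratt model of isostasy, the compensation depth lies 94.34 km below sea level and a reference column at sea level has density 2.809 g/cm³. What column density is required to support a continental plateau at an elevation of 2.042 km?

Pratt balance: ρ_ref D = ρ (D + h).
ρ = ρ_ref D/(D + h) = 2.809 × 94.34 km/(94.34 km + 2.042 km) = 2.75 g/cm³.

2.75 g/cm³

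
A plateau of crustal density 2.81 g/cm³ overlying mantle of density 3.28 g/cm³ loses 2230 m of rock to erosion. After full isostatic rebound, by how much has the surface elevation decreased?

320 m

Rebound u = e ρ_c/ρ_m = 2230 m × 2.81/3.28 = 1910 m.
Net surface drop = e − u = 2230 m − 1910 m = e (ρ_m − ρ_c)/ρ_m = 320 m.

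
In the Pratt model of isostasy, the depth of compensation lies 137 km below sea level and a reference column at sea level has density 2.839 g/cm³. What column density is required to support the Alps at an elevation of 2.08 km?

Pratt balance: ρ_ref D = ρ (D + h).
ρ = ρ_ref D/(D + h) = 2.839 × 137 km/(137 km + 2.08 km) = 2.8 g/cm³.

2.8 g/cm³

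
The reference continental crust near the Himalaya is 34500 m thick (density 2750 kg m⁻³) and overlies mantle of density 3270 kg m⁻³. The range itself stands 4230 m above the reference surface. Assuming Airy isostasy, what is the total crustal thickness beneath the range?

61100 m

Root depth r = h ρ_c / (ρ_m − ρ_c) = 4230 m × 2750 / 520 = 22370 m.
Total thickness = T + h + r = 34500 m + 4230 m + 22370 m = 61100 m.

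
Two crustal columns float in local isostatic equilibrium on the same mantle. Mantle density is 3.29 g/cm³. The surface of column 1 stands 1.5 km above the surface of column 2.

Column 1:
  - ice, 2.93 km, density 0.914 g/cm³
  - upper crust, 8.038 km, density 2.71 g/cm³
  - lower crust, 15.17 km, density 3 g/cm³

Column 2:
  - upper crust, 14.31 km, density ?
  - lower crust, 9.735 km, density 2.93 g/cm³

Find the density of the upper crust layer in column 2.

Take the compensation level at the base of the deeper column (depth z_c below the surface of column 1) and equate Σ ρ_i t_i down to z_c; mantle fills any gap and the z_c terms cancel.
Column 1: 2.93×0.914 + 8.038×2.71 + 15.17×3 + (z_c − 26.138)×3.29
Column 2: 1.5×0 + 14.31×ρ + 9.735×2.93 + (z_c − 1.5 − 24.045)×3.29
The z_c×3.29 term appears on both sides and cancels. Collect the known terms of each column as K = Σ(ρt)_known − 3.29 × (depth of known layers): K_1 = 69.971 − 3.29×26.138 = −16.02302; K_2 = 28.52355 − 3.29×(1.5 + 24.045) = −55.5195.
Balance: K_1 = K_2 + 14.31×ρ, so ρ = (K_1 − K_2)/14.31 = 39.4965/14.31 = 2.76 g/cm³.

2.76 g/cm³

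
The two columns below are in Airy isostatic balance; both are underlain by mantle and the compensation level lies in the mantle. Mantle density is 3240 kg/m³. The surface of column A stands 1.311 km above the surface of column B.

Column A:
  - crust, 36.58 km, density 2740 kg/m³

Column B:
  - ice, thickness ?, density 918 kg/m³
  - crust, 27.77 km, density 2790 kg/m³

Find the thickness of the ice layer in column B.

Take the compensation level at the base of the deeper column (depth z_c below the surface of column A) and equate Σ ρ_i t_i down to z_c; mantle fills any gap and the z_c terms cancel.
Column A: 36.58×2740 + (z_c − 36.58)×3240
Column B: 1.311×0 + x×918 + 27.77×2790 + (z_c − 1.311 − 27.77 − x)×3240
The z_c×3240 term appears on both sides and cancels. Collect the known terms of each column as K = Σ(ρt)_known − 3240 × (depth of known layers): K_A = 100229.2 − 3240×36.58 = −18290; K_B = 77478.3 − 3240×(1.311 + 27.77) = −16744.14.
Balance: K_A = K_B − x×(3240 − 918), so x = (K_B − K_A)/(3240 − 918) = 1545.86/2322 = 0.666 km.

0.666 km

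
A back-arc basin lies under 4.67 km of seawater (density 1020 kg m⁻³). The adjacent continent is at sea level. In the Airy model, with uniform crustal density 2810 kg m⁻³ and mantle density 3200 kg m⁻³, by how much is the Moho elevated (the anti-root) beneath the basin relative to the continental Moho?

Equating mass per unit area of the two columns: replacing crust with seawater at the top is compensated by replacing crust with mantle at the base: d (ρ_c − ρ_w) = a (ρ_m − ρ_c).
a = d (ρ_c − ρ_w)/(ρ_m − ρ_c) = 4.67 km × 1790/390 = 21.4 km.

21.4 km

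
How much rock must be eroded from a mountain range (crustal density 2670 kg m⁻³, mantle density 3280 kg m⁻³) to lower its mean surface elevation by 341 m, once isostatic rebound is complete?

Net drop Δ = e − u = e − e ρ_c/ρ_m = e (ρ_m − ρ_c)/ρ_m.
e = Δ ρ_m/(ρ_m − ρ_c) = 341 m × 3280/610 = 1830 m.

1830 m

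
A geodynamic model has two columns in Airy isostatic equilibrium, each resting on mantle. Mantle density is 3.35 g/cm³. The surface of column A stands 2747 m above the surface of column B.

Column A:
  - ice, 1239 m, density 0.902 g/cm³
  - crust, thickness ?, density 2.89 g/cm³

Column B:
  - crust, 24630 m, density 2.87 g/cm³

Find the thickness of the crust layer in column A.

39100 m

Take the compensation level at the base of the deeper column (depth z_c below the surface of column A) and equate Σ ρ_i t_i down to z_c; mantle fills any gap and the z_c terms cancel.
Column A: 1239×0.902 + x×2.89 + (z_c − 1239 − x)×3.35
Column B: 2747×0 + 24630×2.87 + (z_c − 2747 − 24630)×3.35
The z_c×3.35 term appears on both sides and cancels. Collect the known terms of each column as K = Σ(ρt)_known − 3.35 × (depth of known layers): K_A = 1117.578 − 3.35×1239 = −3033.072; K_B = 70688.1 − 3.35×(2747 + 24630) = −21024.85.
Balance: K_A − x×(3.35 − 2.89) = K_B, so x = (K_A − K_B)/(3.35 − 2.89) = 17991.8/0.46 = 39100 m.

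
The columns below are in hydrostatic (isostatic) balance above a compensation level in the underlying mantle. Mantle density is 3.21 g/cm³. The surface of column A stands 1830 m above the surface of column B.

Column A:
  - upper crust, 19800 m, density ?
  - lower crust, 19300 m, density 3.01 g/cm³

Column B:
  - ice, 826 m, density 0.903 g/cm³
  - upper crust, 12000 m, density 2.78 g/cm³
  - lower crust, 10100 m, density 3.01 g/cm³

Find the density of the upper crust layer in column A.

Take the compensation level at the base of the deeper column (depth z_c below the surface of column A) and equate Σ ρ_i t_i down to z_c; mantle fills any gap and the z_c terms cancel.
Column A: 19800×ρ + 19300×3.01 + (z_c − 39100)×3.21
Column B: 1830×0 + 826×0.903 + 12000×2.78 + 10100×3.01 + (z_c − 1830 − 22926)×3.21
The z_c×3.21 term appears on both sides and cancels. Collect the known terms of each column as K = Σ(ρt)_known − 3.21 × (depth of known layers): K_A = 58093 − 3.21×39100 = −67418; K_B = 64506.878 − 3.21×(1830 + 22926) = −14959.882.
Balance: K_A + 19800×ρ = K_B, so ρ = (K_B − K_A)/19800 = 52458.1/19800 = 2.65 g/cm³.

2.65 g/cm³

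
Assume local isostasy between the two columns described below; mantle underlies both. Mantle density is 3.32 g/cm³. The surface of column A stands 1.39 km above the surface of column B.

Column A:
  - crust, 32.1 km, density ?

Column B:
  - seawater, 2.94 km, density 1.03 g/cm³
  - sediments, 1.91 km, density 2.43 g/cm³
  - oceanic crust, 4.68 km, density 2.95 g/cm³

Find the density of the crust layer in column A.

Take the compensation level at the base of the deeper column (depth z_c below the surface of column A) and equate Σ ρ_i t_i down to z_c; mantle fills any gap and the z_c terms cancel.
Column A: 32.1×ρ + (z_c − 32.1)×3.32
Column B: 1.39×0 + 2.94×1.03 + 1.91×2.43 + 4.68×2.95 + (z_c − 1.39 − 9.53)×3.32
The z_c×3.32 term appears on both sides and cancels. Collect the known terms of each column as K = Σ(ρt)_known − 3.32 × (depth of known layers): K_A = 0 − 3.32×32.1 = −106.572; K_B = 21.4755 − 3.32×(1.39 + 9.53) = −14.7789.
Balance: K_A + 32.1×ρ = K_B, so ρ = (K_B − K_A)/32.1 = 91.7931/32.1 = 2.86 g/cm³.

2.86 g/cm³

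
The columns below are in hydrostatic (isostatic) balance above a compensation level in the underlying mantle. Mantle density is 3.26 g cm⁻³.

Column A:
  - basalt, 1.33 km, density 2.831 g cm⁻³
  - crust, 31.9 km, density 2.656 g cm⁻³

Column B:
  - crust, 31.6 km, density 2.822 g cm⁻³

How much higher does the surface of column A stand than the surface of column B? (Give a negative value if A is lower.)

1.84 km

For any compensation level in the mantle, the mantle terms cancel and isostasy reduces to e = (Σt_A − Σt_B) − (Σ(ρt)_A − Σ(ρt)_B) / ρ_m.
Σt_A = 33.23 km; Σt_B = 31.6 km; Σ(ρt)_A = 88.49163; Σ(ρt)_B = 89.1752 (in km·g cm⁻³).
e = (33.23 − 31.6) − (88.49163 − 89.1752) / 3.26 = 1.84 km.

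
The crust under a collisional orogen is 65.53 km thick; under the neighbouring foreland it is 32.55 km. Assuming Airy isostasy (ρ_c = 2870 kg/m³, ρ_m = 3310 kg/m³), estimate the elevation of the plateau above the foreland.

4.38 km

Excess crust Δ = 65.53 km − 32.55 km = 32.98 km, split between elevation h and root r with h + r = Δ.
Airy balance ρ_c h = (ρ_m − ρ_c) r gives r = h ρ_c/(ρ_m − ρ_c), so h (1 + ρ_c/(ρ_m − ρ_c)) = Δ, i.e. h = Δ (ρ_m − ρ_c)/ρ_m.
h = 32.98 km × 440/3310 = 4.38 km.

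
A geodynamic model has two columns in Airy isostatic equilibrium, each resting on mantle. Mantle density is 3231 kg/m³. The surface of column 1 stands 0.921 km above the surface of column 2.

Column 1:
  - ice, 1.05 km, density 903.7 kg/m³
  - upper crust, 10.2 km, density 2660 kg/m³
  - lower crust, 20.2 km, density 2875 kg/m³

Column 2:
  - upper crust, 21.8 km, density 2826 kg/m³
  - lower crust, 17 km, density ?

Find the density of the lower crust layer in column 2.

Take the compensation level at the base of the deeper column (depth z_c below the surface of column 1) and equate Σ ρ_i t_i down to z_c; mantle fills any gap and the z_c terms cancel.
Column 1: 1.05×903.7 + 10.2×2660 + 20.2×2875 + (z_c − 31.45)×3231
Column 2: 0.921×0 + 21.8×2826 + 17×ρ + (z_c − 0.921 − 38.8)×3231
The z_c×3231 term appears on both sides and cancels. Collect the known terms of each column as K = Σ(ρt)_known − 3231 × (depth of known layers): K_1 = 86155.885 − 3231×31.45 = −15459.065; K_2 = 61606.8 − 3231×(0.921 + 38.8) = −66731.751.
Balance: K_1 = K_2 + 17×ρ, so ρ = (K_1 − K_2)/17 = 51272.7/17 = 3020 kg/m³.

3020 kg/m³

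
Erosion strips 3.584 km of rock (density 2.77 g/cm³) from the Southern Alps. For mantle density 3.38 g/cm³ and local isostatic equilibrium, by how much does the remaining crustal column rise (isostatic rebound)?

Unloading: uplift u = e ρ_c/ρ_m = 3.584 km × 2.77/3.38 = 2.94 km.

2.94 km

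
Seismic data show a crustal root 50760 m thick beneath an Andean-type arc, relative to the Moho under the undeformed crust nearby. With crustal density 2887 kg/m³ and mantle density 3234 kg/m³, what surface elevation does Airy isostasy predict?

Balancing pressure at the compensation depth: ρ_c h = (ρ_m − ρ_c) r.
h = r (ρ_m − ρ_c) / ρ_c = 50760 m × (3234 − 2887) / 2887 = 6100 m.

6100 m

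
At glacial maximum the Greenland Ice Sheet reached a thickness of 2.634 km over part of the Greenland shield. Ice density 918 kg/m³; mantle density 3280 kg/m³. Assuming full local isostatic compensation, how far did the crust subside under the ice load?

0.737 km

Isostatic balance requires: the ice load ρ_ice t is balanced by mantle displaced below, ρ_m s.
s = t ρ_ice / ρ_m = 2.634 km × 918/3280 = 0.737 km.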